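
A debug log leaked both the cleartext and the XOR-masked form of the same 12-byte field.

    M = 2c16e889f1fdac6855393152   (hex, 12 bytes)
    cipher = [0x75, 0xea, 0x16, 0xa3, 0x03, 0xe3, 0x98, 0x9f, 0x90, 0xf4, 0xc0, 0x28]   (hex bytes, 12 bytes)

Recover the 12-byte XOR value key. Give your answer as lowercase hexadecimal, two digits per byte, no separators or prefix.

59fcfe2af21e34f7c5cdf17a

Since cipher = M ⊕ key, XORing both sides with M gives key = M ⊕ cipher.
2c xor 75 = 59
16 xor ea = fc
e8 xor 16 = fe
89 xor a3 = 2a
f1 xor 03 = f2
fd xor e3 = 1e
ac xor 98 = 34
68 xor 9f = f7
55 xor 90 = c5
39 xor f4 = cd
31 xor c0 = f1
52 xor 28 = 7a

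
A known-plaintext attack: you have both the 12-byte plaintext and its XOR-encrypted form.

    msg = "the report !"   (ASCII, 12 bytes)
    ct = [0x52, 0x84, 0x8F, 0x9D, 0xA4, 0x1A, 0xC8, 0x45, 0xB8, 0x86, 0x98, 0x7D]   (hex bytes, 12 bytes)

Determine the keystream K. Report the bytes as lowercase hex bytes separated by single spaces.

Since ct = msg ⊕ K, XORing both sides with msg gives K = msg ⊕ ct.
byte 0: 74 ⊕ 52 = 26
byte 1: 68 ⊕ 84 = ec
byte 2: 65 ⊕ 8f = ea
byte 3: 20 ⊕ 9d = bd
byte 4: 72 ⊕ a4 = d6
byte 5: 65 ⊕ 1a = 7f
byte 6: 70 ⊕ c8 = b8
byte 7: 6f ⊕ 45 = 2a
byte 8: 72 ⊕ b8 = ca
byte 9: 74 ⊕ 86 = f2
byte 10: 20 ⊕ 98 = b8
byte 11: 21 ⊕ 7d = 5c

26 ec ea bd d6 7f b8 2a ca f2 b8 5c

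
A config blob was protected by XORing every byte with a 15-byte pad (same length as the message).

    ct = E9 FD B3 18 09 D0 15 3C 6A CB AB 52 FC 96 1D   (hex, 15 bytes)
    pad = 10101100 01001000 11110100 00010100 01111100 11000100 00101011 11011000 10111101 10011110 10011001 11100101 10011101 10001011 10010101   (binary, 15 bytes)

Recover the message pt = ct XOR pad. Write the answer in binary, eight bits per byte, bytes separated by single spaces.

byte 0: e9 XOR ac = 45
byte 1: fd XOR 48 = b5
byte 2: b3 XOR f4 = 47
byte 3: 18 XOR 14 = 0c
byte 4: 09 XOR 7c = 75
byte 5: d0 XOR c4 = 14
byte 6: 15 XOR 2b = 3e
byte 7: 3c XOR d8 = e4
byte 8: 6a XOR bd = d7
byte 9: cb XOR 9e = 55
byte 10: ab XOR 99 = 32
byte 11: 52 XOR e5 = b7
byte 12: fc XOR 9d = 61
byte 13: 96 XOR 8b = 1d
byte 14: 1d XOR 95 = 88

01000101 10110101 01000111 00001100 01110101 00010100 00111110 11100100 11010111 01010101 00110010 10110111 01100001 00011101 10001000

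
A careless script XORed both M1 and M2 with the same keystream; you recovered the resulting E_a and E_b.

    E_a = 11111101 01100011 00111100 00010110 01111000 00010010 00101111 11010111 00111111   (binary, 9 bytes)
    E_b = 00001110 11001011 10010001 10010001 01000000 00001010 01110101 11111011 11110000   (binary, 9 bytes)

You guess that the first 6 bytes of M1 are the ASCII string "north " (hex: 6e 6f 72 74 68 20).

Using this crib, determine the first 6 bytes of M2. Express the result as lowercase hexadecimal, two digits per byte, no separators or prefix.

9dc7dff35038

First, E_a ⊕ E_b = (M1 ⊕ K) ⊕ (M2 ⊕ K) = M1 ⊕ M2, so the key drops out. Then M2 = (M1 ⊕ M2) ⊕ M1 over the first 6 bytes.
byte 0: (fd ^ 0e) ^ 6e = f3 ^ 6e = 9d
byte 1: (63 ^ cb) ^ 6f = a8 ^ 6f = c7
byte 2: (3c ^ 91) ^ 72 = ad ^ 72 = df
byte 3: (16 ^ 91) ^ 74 = 87 ^ 74 = f3
byte 4: (78 ^ 40) ^ 68 = 38 ^ 68 = 50
byte 5: (12 ^ 0a) ^ 20 = 18 ^ 20 = 38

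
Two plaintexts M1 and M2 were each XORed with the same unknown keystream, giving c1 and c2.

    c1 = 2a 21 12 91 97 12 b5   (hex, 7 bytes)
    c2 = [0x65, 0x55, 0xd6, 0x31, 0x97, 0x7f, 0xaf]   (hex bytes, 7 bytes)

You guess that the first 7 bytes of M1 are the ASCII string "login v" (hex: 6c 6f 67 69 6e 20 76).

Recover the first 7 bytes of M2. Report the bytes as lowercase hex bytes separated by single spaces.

First, c1 ⊕ c2 = (M1 ⊕ K) ⊕ (M2 ⊕ K) = M1 ⊕ M2, so the key drops out. Then M2 = (M1 ⊕ M2) ⊕ M1 over the first 7 bytes.
byte 0: (2a xor 65) xor 6c = 4f xor 6c = 23
byte 1: (21 xor 55) xor 6f = 74 xor 6f = 1b
byte 2: (12 xor d6) xor 67 = c4 xor 67 = a3
byte 3: (91 xor 31) xor 69 = a0 xor 69 = c9
byte 4: (97 xor 97) xor 6e = 00 xor 6e = 6e
byte 5: (12 xor 7f) xor 20 = 6d xor 20 = 4d
byte 6: (b5 xor af) xor 76 = 1a xor 76 = 6c

23 1b a3 c9 6e 4d 6c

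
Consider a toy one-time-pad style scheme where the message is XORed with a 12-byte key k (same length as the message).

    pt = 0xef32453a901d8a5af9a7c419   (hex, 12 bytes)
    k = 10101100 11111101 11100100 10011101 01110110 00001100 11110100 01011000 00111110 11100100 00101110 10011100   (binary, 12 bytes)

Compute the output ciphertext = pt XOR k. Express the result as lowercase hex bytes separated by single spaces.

43 cf a1 a7 e6 11 7e 02 c7 43 ea 85

XOR is its own inverse, so applying the key byte-wise gives the result directly.
byte 0: ef XOR ac = 43
byte 1: 32 XOR fd = cf
byte 2: 45 XOR e4 = a1
byte 3: 3a XOR 9d = a7
byte 4: 90 XOR 76 = e6
byte 5: 1d XOR 0c = 11
byte 6: 8a XOR f4 = 7e
byte 7: 5a XOR 58 = 02
byte 8: f9 XOR 3e = c7
byte 9: a7 XOR e4 = 43
byte 10: c4 XOR 2e = ea
byte 11: 19 XOR 9c = 85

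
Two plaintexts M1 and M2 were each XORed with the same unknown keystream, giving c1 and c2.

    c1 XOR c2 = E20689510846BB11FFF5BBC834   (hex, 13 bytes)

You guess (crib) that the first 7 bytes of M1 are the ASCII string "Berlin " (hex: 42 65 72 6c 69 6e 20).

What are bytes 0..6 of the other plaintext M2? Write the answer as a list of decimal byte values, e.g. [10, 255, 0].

[160, 99, 251, 61, 97, 40, 155]

Since c1 ⊕ c2 = M1 ⊕ M2, XORing with the guessed M1 bytes yields the corresponding M2 bytes: M2 = (c1 ⊕ c2) ⊕ M1.
byte 0: e2 xor 42 = a0
byte 1: 06 xor 65 = 63
byte 2: 89 xor 72 = fb
byte 3: 51 xor 6c = 3d
byte 4: 08 xor 69 = 61
byte 5: 46 xor 6e = 28
byte 6: bb xor 20 = 9b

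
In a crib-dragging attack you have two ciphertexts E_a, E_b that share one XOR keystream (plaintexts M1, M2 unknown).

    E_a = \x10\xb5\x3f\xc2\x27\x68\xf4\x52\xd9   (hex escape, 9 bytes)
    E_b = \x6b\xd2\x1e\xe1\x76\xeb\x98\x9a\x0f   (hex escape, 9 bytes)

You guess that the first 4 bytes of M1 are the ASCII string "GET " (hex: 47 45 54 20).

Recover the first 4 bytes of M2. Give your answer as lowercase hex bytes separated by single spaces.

3c 22 75 03

First, E_a ⊕ E_b = (M1 ⊕ K) ⊕ (M2 ⊕ K) = M1 ⊕ M2, so the key drops out. Then M2 = (M1 ⊕ M2) ⊕ M1 over the first 4 bytes.
byte 0: (10 xor 6b) xor 47 = 7b xor 47 = 3c
byte 1: (b5 xor d2) xor 45 = 67 xor 45 = 22
byte 2: (3f xor 1e) xor 54 = 21 xor 54 = 75
byte 3: (c2 xor e1) xor 20 = 23 xor 20 = 03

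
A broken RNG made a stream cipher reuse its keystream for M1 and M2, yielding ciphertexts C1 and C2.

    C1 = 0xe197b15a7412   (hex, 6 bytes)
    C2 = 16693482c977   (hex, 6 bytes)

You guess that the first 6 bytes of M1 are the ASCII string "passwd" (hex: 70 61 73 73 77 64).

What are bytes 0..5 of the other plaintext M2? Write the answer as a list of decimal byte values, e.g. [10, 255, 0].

First, C1 ⊕ C2 = (M1 ⊕ K) ⊕ (M2 ⊕ K) = M1 ⊕ M2, so the key drops out. Then M2 = (M1 ⊕ M2) ⊕ M1 over the first 6 bytes.
byte 0: (e1 ⊕ 16) ⊕ 70 = f7 ⊕ 70 = 87
byte 1: (97 ⊕ 69) ⊕ 61 = fe ⊕ 61 = 9f
byte 2: (b1 ⊕ 34) ⊕ 73 = 85 ⊕ 73 = f6
byte 3: (5a ⊕ 82) ⊕ 73 = d8 ⊕ 73 = ab
byte 4: (74 ⊕ c9) ⊕ 77 = bd ⊕ 77 = ca
byte 5: (12 ⊕ 77) ⊕ 64 = 65 ⊕ 64 = 01

[135, 159, 246, 171, 202, 1]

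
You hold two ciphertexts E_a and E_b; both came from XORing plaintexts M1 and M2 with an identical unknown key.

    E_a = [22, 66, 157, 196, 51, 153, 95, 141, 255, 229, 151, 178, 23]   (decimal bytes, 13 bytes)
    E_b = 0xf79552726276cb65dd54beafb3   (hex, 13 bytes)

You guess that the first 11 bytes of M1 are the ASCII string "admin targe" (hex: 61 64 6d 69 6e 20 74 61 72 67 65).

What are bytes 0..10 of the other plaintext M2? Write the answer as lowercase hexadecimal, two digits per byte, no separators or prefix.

First, E_a ⊕ E_b = (M1 ⊕ K) ⊕ (M2 ⊕ K) = M1 ⊕ M2, so the key drops out. Then M2 = (M1 ⊕ M2) ⊕ M1 over the first 11 bytes.
byte 0: (16 ^ f7) ^ 61 = e1 ^ 61 = 80
byte 1: (42 ^ 95) ^ 64 = d7 ^ 64 = b3
byte 2: (9d ^ 52) ^ 6d = cf ^ 6d = a2
byte 3: (c4 ^ 72) ^ 69 = b6 ^ 69 = df
byte 4: (33 ^ 62) ^ 6e = 51 ^ 6e = 3f
byte 5: (99 ^ 76) ^ 20 = ef ^ 20 = cf
byte 6: (5f ^ cb) ^ 74 = 94 ^ 74 = e0
byte 7: (8d ^ 65) ^ 61 = e8 ^ 61 = 89
byte 8: (ff ^ dd) ^ 72 = 22 ^ 72 = 50
byte 9: (e5 ^ 54) ^ 67 = b1 ^ 67 = d6
byte 10: (97 ^ be) ^ 65 = 29 ^ 65 = 4c

80b3a2df3fcfe08950d64c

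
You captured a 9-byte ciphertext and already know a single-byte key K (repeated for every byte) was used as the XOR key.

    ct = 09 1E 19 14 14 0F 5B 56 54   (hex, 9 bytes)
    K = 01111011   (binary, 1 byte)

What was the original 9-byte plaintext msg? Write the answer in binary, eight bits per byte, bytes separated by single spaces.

The 1-byte key repeats, so the effective keystream is 7b 7b 7b 7b 7b 7b 7b 7b 7b.
byte 0: 09 ⊕ 7b = 72
byte 1: 1e ⊕ 7b = 65
byte 2: 19 ⊕ 7b = 62
byte 3: 14 ⊕ 7b = 6f
byte 4: 14 ⊕ 7b = 6f
byte 5: 0f ⊕ 7b = 74
byte 6: 5b ⊕ 7b = 20
byte 7: 56 ⊕ 7b = 2d
byte 8: 54 ⊕ 7b = 2f

01110010 01100101 01100010 01101111 01101111 01110100 00100000 00101101 00101111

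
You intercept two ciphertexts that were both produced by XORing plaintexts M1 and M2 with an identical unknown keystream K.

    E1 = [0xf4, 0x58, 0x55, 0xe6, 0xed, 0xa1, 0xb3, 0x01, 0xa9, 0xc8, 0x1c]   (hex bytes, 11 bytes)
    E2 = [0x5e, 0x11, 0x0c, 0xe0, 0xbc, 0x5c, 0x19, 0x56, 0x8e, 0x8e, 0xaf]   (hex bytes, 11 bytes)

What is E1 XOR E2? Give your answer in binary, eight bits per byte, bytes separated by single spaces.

E1 ⊕ E2 = (M1 ⊕ K) ⊕ (M2 ⊕ K) = M1 ⊕ M2 — the shared key cancels under XOR.
11110100 XOR 01011110 = 10101010
01011000 XOR 00010001 = 01001001
01010101 XOR 00001100 = 01011001
11100110 XOR 11100000 = 00000110
11101101 XOR 10111100 = 01010001
10100001 XOR 01011100 = 11111101
10110011 XOR 00011001 = 10101010
00000001 XOR 01010110 = 01010111
10101001 XOR 10001110 = 00100111
11001000 XOR 10001110 = 01000110
00011100 XOR 10101111 = 10110011

10101010 01001001 01011001 00000110 01010001 11111101 10101010 01010111 00100111 01000110 10110011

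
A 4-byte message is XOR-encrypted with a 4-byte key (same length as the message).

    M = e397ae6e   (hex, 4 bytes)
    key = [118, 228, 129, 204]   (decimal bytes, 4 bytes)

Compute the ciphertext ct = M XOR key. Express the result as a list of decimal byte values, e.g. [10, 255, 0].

[149, 115, 47, 162]

byte 0: e3 XOR 76 = 95
byte 1: 97 XOR e4 = 73
byte 2: ae XOR 81 = 2f
byte 3: 6e XOR cc = a2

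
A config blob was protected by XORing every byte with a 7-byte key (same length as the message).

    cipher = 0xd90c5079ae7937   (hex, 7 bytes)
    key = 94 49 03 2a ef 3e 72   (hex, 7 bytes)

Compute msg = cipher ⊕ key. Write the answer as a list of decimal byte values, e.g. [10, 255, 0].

XOR is its own inverse, so applying the key byte-wise gives the result directly.
byte 0: d9 xor 94 = 4d
byte 1: 0c xor 49 = 45
byte 2: 50 xor 03 = 53
byte 3: 79 xor 2a = 53
byte 4: ae xor ef = 41
byte 5: 79 xor 3e = 47
byte 6: 37 xor 72 = 45

[77, 69, 83, 83, 65, 71, 69]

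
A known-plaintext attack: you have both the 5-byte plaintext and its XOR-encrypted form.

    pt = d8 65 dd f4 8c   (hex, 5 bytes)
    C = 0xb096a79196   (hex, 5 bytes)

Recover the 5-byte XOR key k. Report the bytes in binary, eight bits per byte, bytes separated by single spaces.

Since C = pt ⊕ k, XORing both sides with pt gives k = pt ⊕ C.
byte 0: d8 xor b0 = 68
byte 1: 65 xor 96 = f3
byte 2: dd xor a7 = 7a
byte 3: f4 xor 91 = 65
byte 4: 8c xor 96 = 1a

01101000 11110011 01111010 01100101 00011010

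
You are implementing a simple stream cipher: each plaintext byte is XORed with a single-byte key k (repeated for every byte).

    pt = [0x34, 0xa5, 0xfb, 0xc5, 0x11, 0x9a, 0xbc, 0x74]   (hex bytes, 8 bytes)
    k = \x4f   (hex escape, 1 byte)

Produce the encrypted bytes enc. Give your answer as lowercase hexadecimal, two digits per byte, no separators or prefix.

The 1-byte key repeats, so the effective keystream is 4f 4f 4f 4f 4f 4f 4f 4f.
byte 0: 34 ⊕ 4f = 7b
byte 1: a5 ⊕ 4f = ea
byte 2: fb ⊕ 4f = b4
byte 3: c5 ⊕ 4f = 8a
byte 4: 11 ⊕ 4f = 5e
byte 5: 9a ⊕ 4f = d5
byte 6: bc ⊕ 4f = f3
byte 7: 74 ⊕ 4f = 3b

7beab48a5ed5f33b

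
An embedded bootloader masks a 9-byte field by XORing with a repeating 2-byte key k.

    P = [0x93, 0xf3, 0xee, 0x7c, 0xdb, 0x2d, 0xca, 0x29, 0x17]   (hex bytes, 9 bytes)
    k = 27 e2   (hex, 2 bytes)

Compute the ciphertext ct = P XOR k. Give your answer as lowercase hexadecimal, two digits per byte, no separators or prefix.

The 2-byte key repeats, so the effective keystream is 27 e2 27 e2 27 e2 27 e2 27.
byte 0: 93 XOR 27 = b4
byte 1: f3 XOR e2 = 11
byte 2: ee XOR 27 = c9
byte 3: 7c XOR e2 = 9e
byte 4: db XOR 27 = fc
byte 5: 2d XOR e2 = cf
byte 6: ca XOR 27 = ed
byte 7: 29 XOR e2 = cb
byte 8: 17 XOR 27 = 30

b411c99efccfedcb30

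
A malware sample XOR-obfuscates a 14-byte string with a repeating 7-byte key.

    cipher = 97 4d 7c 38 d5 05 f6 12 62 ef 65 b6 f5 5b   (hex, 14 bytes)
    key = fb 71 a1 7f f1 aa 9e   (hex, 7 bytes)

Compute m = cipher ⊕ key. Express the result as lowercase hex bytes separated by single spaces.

6c 3c dd 47 24 af 68 e9 13 4e 1a 47 5f c5

The 7-byte key repeats, so the effective keystream is fb 71 a1 7f f1 aa 9e fb 71 a1 7f f1 aa 9e.
byte 0: 97 xor fb = 6c
byte 1: 4d xor 71 = 3c
byte 2: 7c xor a1 = dd
byte 3: 38 xor 7f = 47
byte 4: d5 xor f1 = 24
byte 5: 05 xor aa = af
byte 6: f6 xor 9e = 68
byte 7: 12 xor fb = e9
byte 8: 62 xor 71 = 13
byte 9: ef xor a1 = 4e
byte 10: 65 xor 7f = 1a
byte 11: b6 xor f1 = 47
byte 12: f5 xor aa = 5f
byte 13: 5b xor 9e = c5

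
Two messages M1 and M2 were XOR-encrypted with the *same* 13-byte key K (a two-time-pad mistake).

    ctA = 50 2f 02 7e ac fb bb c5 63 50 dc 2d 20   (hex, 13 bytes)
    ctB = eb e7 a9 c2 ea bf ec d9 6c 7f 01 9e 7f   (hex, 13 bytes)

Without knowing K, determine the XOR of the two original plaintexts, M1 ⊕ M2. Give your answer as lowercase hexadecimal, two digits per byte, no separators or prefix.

bbc8abbc4644571c0f2fddb35f

ctA ⊕ ctB = (M1 ⊕ K) ⊕ (M2 ⊕ K) = M1 ⊕ M2 — the shared key cancels under XOR.
byte 0: 50 ^ eb = bb
byte 1: 2f ^ e7 = c8
byte 2: 02 ^ a9 = ab
byte 3: 7e ^ c2 = bc
byte 4: ac ^ ea = 46
byte 5: fb ^ bf = 44
byte 6: bb ^ ec = 57
byte 7: c5 ^ d9 = 1c
byte 8: 63 ^ 6c = 0f
byte 9: 50 ^ 7f = 2f
byte 10: dc ^ 01 = dd
byte 11: 2d ^ 9e = b3
byte 12: 20 ^ 7f = 5f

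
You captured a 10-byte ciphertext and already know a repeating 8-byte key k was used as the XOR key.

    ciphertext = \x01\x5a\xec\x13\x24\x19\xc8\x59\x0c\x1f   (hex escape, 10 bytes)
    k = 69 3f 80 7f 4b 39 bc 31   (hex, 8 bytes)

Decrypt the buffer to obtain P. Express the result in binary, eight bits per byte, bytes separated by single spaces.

The 8-byte key repeats, so the effective keystream is 69 3f 80 7f 4b 39 bc 31 69 3f.
byte 0: 01 ⊕ 69 = 68
byte 1: 5a ⊕ 3f = 65
byte 2: ec ⊕ 80 = 6c
byte 3: 13 ⊕ 7f = 6c
byte 4: 24 ⊕ 4b = 6f
byte 5: 19 ⊕ 39 = 20
byte 6: c8 ⊕ bc = 74
byte 7: 59 ⊕ 31 = 68
byte 8: 0c ⊕ 69 = 65
byte 9: 1f ⊕ 3f = 20

01101000 01100101 01101100 01101100 01101111 00100000 01110100 01101000 01100101 00100000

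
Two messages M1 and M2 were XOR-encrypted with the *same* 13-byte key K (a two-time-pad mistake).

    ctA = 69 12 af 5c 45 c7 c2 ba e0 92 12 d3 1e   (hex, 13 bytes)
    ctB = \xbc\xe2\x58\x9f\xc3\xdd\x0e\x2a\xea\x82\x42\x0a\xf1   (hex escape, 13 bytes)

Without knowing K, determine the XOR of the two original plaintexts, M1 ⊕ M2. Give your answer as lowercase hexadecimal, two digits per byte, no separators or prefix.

d5f0f7c3861acc900a1050d9ef

ctA ⊕ ctB = (M1 ⊕ K) ⊕ (M2 ⊕ K) = M1 ⊕ M2 — the shared key cancels under XOR.
69 ^ bc = d5
12 ^ e2 = f0
af ^ 58 = f7
5c ^ 9f = c3
45 ^ c3 = 86
c7 ^ dd = 1a
c2 ^ 0e = cc
ba ^ 2a = 90
e0 ^ ea = 0a
92 ^ 82 = 10
12 ^ 42 = 50
d3 ^ 0a = d9
1e ^ f1 = ef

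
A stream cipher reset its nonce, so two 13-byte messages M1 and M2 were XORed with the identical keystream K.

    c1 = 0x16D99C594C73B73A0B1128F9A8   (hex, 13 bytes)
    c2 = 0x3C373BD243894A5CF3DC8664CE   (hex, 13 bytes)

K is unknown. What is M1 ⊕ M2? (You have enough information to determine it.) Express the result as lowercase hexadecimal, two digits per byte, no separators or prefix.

2aeea78b0ffafd66f8cdae9d66

c1 ⊕ c2 = (M1 ⊕ K) ⊕ (M2 ⊕ K) = M1 ⊕ M2 — the shared key cancels under XOR.
16 ⊕ 3c = 2a
d9 ⊕ 37 = ee
9c ⊕ 3b = a7
59 ⊕ d2 = 8b
4c ⊕ 43 = 0f
73 ⊕ 89 = fa
b7 ⊕ 4a = fd
3a ⊕ 5c = 66
0b ⊕ f3 = f8
11 ⊕ dc = cd
28 ⊕ 86 = ae
f9 ⊕ 64 = 9d
a8 ⊕ ce = 66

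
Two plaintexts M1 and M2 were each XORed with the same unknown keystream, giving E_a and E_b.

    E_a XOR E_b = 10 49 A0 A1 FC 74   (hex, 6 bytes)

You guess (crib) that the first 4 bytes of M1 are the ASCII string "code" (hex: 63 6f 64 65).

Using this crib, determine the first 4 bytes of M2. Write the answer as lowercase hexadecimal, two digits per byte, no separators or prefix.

7326c4c4

Since E_a ⊕ E_b = M1 ⊕ M2, XORing with the guessed M1 bytes yields the corresponding M2 bytes: M2 = (E_a ⊕ E_b) ⊕ M1.
byte 0: 10 ⊕ 63 = 73
byte 1: 49 ⊕ 6f = 26
byte 2: a0 ⊕ 64 = c4
byte 3: a1 ⊕ 65 = c4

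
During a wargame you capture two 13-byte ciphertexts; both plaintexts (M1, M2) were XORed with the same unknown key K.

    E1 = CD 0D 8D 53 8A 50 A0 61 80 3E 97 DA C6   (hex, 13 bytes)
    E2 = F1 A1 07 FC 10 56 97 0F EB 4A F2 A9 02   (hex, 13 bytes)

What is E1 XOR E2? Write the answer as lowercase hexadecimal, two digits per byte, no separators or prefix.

3cac8aaf9a06376e6b746573c4

E1 ⊕ E2 = (M1 ⊕ K) ⊕ (M2 ⊕ K) = M1 ⊕ M2 — the shared key cancels under XOR.
byte 0: cd ^ f1 = 3c
byte 1: 0d ^ a1 = ac
byte 2: 8d ^ 07 = 8a
byte 3: 53 ^ fc = af
byte 4: 8a ^ 10 = 9a
byte 5: 50 ^ 56 = 06
byte 6: a0 ^ 97 = 37
byte 7: 61 ^ 0f = 6e
byte 8: 80 ^ eb = 6b
byte 9: 3e ^ 4a = 74
byte 10: 97 ^ f2 = 65
byte 11: da ^ a9 = 73
byte 12: c6 ^ 02 = c4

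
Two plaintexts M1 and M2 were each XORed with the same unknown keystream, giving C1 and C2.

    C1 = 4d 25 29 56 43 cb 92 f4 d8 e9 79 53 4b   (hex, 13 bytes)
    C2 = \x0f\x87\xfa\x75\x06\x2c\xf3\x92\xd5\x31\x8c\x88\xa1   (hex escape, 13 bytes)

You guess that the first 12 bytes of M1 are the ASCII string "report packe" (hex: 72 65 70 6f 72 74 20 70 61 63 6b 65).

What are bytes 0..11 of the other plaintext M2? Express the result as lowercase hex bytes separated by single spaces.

First, C1 ⊕ C2 = (M1 ⊕ K) ⊕ (M2 ⊕ K) = M1 ⊕ M2, so the key drops out. Then M2 = (M1 ⊕ M2) ⊕ M1 over the first 12 bytes.
byte 0: (4d ⊕ 0f) ⊕ 72 = 42 ⊕ 72 = 30
byte 1: (25 ⊕ 87) ⊕ 65 = a2 ⊕ 65 = c7
byte 2: (29 ⊕ fa) ⊕ 70 = d3 ⊕ 70 = a3
byte 3: (56 ⊕ 75) ⊕ 6f = 23 ⊕ 6f = 4c
byte 4: (43 ⊕ 06) ⊕ 72 = 45 ⊕ 72 = 37
byte 5: (cb ⊕ 2c) ⊕ 74 = e7 ⊕ 74 = 93
byte 6: (92 ⊕ f3) ⊕ 20 = 61 ⊕ 20 = 41
byte 7: (f4 ⊕ 92) ⊕ 70 = 66 ⊕ 70 = 16
byte 8: (d8 ⊕ d5) ⊕ 61 = 0d ⊕ 61 = 6c
byte 9: (e9 ⊕ 31) ⊕ 63 = d8 ⊕ 63 = bb
byte 10: (79 ⊕ 8c) ⊕ 6b = f5 ⊕ 6b = 9e
byte 11: (53 ⊕ 88) ⊕ 65 = db ⊕ 65 = be

30 c7 a3 4c 37 93 41 16 6c bb 9e be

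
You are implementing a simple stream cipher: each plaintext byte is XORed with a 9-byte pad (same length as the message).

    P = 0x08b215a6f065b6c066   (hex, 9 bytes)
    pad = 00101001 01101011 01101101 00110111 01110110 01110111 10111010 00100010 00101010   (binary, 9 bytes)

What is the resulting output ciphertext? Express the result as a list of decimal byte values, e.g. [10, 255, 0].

[33, 217, 120, 145, 134, 18, 12, 226, 76]

XOR is its own inverse, so applying the key byte-wise gives the result directly.
byte 0: 08 ⊕ 29 = 21
byte 1: b2 ⊕ 6b = d9
byte 2: 15 ⊕ 6d = 78
byte 3: a6 ⊕ 37 = 91
byte 4: f0 ⊕ 76 = 86
byte 5: 65 ⊕ 77 = 12
byte 6: b6 ⊕ ba = 0c
byte 7: c0 ⊕ 22 = e2
byte 8: 66 ⊕ 2a = 4c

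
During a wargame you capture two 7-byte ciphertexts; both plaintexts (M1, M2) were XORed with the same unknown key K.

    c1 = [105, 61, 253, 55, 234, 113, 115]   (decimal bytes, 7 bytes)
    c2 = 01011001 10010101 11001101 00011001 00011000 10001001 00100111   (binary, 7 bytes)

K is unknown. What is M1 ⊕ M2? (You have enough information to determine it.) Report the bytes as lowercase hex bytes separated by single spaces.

c1 ⊕ c2 = (M1 ⊕ K) ⊕ (M2 ⊕ K) = M1 ⊕ M2 — the shared key cancels under XOR.
byte 0: 69 ^ 59 = 30
byte 1: 3d ^ 95 = a8
byte 2: fd ^ cd = 30
byte 3: 37 ^ 19 = 2e
byte 4: ea ^ 18 = f2
byte 5: 71 ^ 89 = f8
byte 6: 73 ^ 27 = 54

30 a8 30 2e f2 f8 54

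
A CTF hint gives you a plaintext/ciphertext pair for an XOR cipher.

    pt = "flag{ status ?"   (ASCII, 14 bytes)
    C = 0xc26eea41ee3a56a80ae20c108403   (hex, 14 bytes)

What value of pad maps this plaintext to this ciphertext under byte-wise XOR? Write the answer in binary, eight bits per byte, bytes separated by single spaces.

Since C = pt ⊕ pad, XORing both sides with pt gives pad = pt ⊕ C.
66 XOR c2 = a4
6c XOR 6e = 02
61 XOR ea = 8b
67 XOR 41 = 26
7b XOR ee = 95
20 XOR 3a = 1a
73 XOR 56 = 25
74 XOR a8 = dc
61 XOR 0a = 6b
74 XOR e2 = 96
75 XOR 0c = 79
73 XOR 10 = 63
20 XOR 84 = a4
3f XOR 03 = 3c

10100100 00000010 10001011 00100110 10010101 00011010 00100101 11011100 01101011 10010110 01111001 01100011 10100100 00111100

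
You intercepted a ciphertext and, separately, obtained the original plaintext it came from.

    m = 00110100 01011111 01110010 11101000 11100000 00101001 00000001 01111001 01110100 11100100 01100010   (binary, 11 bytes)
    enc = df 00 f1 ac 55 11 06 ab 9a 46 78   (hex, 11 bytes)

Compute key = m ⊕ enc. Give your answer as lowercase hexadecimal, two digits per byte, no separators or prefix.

Since enc = m ⊕ key, XORing both sides with m gives key = m ⊕ enc.
byte 0: 34 xor df = eb
byte 1: 5f xor 00 = 5f
byte 2: 72 xor f1 = 83
byte 3: e8 xor ac = 44
byte 4: e0 xor 55 = b5
byte 5: 29 xor 11 = 38
byte 6: 01 xor 06 = 07
byte 7: 79 xor ab = d2
byte 8: 74 xor 9a = ee
byte 9: e4 xor 46 = a2
byte 10: 62 xor 78 = 1a

eb5f8344b53807d2eea21a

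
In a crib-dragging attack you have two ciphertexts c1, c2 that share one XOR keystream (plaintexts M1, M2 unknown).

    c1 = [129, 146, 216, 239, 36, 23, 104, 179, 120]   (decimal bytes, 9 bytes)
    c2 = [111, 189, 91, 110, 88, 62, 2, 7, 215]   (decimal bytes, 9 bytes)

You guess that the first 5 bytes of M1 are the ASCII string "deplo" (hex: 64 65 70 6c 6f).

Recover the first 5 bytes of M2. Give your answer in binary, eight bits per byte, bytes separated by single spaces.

First, c1 ⊕ c2 = (M1 ⊕ K) ⊕ (M2 ⊕ K) = M1 ⊕ M2, so the key drops out. Then M2 = (M1 ⊕ M2) ⊕ M1 over the first 5 bytes.
byte 0: (81 ^ 6f) ^ 64 = ee ^ 64 = 8a
byte 1: (92 ^ bd) ^ 65 = 2f ^ 65 = 4a
byte 2: (d8 ^ 5b) ^ 70 = 83 ^ 70 = f3
byte 3: (ef ^ 6e) ^ 6c = 81 ^ 6c = ed
byte 4: (24 ^ 58) ^ 6f = 7c ^ 6f = 13

10001010 01001010 11110011 11101101 00010011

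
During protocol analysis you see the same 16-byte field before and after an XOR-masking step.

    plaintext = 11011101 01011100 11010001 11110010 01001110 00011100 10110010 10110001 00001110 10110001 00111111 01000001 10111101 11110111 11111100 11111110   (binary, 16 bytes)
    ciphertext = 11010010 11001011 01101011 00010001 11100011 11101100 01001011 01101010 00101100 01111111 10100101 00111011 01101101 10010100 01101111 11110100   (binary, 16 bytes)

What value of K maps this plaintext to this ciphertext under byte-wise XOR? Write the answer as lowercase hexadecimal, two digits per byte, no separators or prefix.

0f97bae3adf0f9db22ce9a7ad063930a

Since ciphertext = plaintext ⊕ K, XORing both sides with plaintext gives K = plaintext ⊕ ciphertext.
11011101 XOR 11010010 = 00001111
01011100 XOR 11001011 = 10010111
11010001 XOR 01101011 = 10111010
11110010 XOR 00010001 = 11100011
01001110 XOR 11100011 = 10101101
00011100 XOR 11101100 = 11110000
10110010 XOR 01001011 = 11111001
10110001 XOR 01101010 = 11011011
00001110 XOR 00101100 = 00100010
10110001 XOR 01111111 = 11001110
00111111 XOR 10100101 = 10011010
01000001 XOR 00111011 = 01111010
10111101 XOR 01101101 = 11010000
11110111 XOR 10010100 = 01100011
11111100 XOR 01101111 = 10010011
11111110 XOR 11110100 = 00001010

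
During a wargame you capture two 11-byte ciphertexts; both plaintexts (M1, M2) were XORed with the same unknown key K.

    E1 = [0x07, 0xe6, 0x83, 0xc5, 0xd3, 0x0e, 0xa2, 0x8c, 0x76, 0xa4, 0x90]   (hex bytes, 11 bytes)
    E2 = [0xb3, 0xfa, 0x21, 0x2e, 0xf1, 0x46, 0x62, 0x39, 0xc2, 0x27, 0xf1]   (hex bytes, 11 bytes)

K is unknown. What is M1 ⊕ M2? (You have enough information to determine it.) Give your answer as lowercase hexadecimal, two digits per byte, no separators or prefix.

E1 ⊕ E2 = (M1 ⊕ K) ⊕ (M2 ⊕ K) = M1 ⊕ M2 — the shared key cancels under XOR.
07 XOR b3 = b4
e6 XOR fa = 1c
83 XOR 21 = a2
c5 XOR 2e = eb
d3 XOR f1 = 22
0e XOR 46 = 48
a2 XOR 62 = c0
8c XOR 39 = b5
76 XOR c2 = b4
a4 XOR 27 = 83
90 XOR f1 = 61

b41ca2eb2248c0b5b48361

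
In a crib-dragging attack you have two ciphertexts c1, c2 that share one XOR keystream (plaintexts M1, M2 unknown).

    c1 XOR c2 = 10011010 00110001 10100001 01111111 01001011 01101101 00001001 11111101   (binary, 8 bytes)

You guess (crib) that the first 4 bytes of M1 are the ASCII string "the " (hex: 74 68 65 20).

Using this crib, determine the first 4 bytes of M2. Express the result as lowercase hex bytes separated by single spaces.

Since c1 ⊕ c2 = M1 ⊕ M2, XORing with the guessed M1 bytes yields the corresponding M2 bytes: M2 = (c1 ⊕ c2) ⊕ M1.
byte 0: 9a XOR 74 = ee
byte 1: 31 XOR 68 = 59
byte 2: a1 XOR 65 = c4
byte 3: 7f XOR 20 = 5f

ee 59 c4 5f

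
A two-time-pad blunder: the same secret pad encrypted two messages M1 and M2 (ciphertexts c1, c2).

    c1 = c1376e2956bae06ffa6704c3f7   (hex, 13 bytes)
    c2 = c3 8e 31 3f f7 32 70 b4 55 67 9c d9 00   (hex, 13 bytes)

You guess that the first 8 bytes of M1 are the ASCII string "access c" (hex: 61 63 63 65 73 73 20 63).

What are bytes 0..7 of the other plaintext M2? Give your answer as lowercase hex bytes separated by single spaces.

63 da 3c 73 d2 fb b0 b8

First, c1 ⊕ c2 = (M1 ⊕ K) ⊕ (M2 ⊕ K) = M1 ⊕ M2, so the key drops out. Then M2 = (M1 ⊕ M2) ⊕ M1 over the first 8 bytes.
byte 0: (c1 xor c3) xor 61 = 02 xor 61 = 63
byte 1: (37 xor 8e) xor 63 = b9 xor 63 = da
byte 2: (6e xor 31) xor 63 = 5f xor 63 = 3c
byte 3: (29 xor 3f) xor 65 = 16 xor 65 = 73
byte 4: (56 xor f7) xor 73 = a1 xor 73 = d2
byte 5: (ba xor 32) xor 73 = 88 xor 73 = fb
byte 6: (e0 xor 70) xor 20 = 90 xor 20 = b0
byte 7: (6f xor b4) xor 63 = db xor 63 = b8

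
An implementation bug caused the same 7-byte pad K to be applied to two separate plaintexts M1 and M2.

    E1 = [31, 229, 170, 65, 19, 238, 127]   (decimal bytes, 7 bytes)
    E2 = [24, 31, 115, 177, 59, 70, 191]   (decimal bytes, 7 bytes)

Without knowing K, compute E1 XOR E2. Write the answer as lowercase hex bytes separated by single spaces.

E1 ⊕ E2 = (M1 ⊕ K) ⊕ (M2 ⊕ K) = M1 ⊕ M2 — the shared key cancels under XOR.
1f XOR 18 = 07
e5 XOR 1f = fa
aa XOR 73 = d9
41 XOR b1 = f0
13 XOR 3b = 28
ee XOR 46 = a8
7f XOR bf = c0

07 fa d9 f0 28 a8 c0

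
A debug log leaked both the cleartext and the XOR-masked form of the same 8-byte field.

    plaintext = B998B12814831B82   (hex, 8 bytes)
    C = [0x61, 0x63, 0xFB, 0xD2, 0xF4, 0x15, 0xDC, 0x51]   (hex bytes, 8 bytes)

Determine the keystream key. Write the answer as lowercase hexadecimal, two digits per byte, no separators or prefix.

Since C = plaintext ⊕ key, XORing both sides with plaintext gives key = plaintext ⊕ C.
10111001 ⊕ 01100001 = 11011000
10011000 ⊕ 01100011 = 11111011
10110001 ⊕ 11111011 = 01001010
00101000 ⊕ 11010010 = 11111010
00010100 ⊕ 11110100 = 11100000
10000011 ⊕ 00010101 = 10010110
00011011 ⊕ 11011100 = 11000111
10000010 ⊕ 01010001 = 11010011

d8fb4afae096c7d3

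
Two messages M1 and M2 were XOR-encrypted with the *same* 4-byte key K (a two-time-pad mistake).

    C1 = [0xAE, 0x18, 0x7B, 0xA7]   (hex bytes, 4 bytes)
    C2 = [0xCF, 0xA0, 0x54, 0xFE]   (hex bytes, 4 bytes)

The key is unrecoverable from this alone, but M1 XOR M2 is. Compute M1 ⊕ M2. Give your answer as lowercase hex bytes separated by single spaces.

61 b8 2f 59

C1 ⊕ C2 = (M1 ⊕ K) ⊕ (M2 ⊕ K) = M1 ⊕ M2 — the shared key cancels under XOR.
byte 0: ae xor cf = 61
byte 1: 18 xor a0 = b8
byte 2: 7b xor 54 = 2f
byte 3: a7 xor fe = 59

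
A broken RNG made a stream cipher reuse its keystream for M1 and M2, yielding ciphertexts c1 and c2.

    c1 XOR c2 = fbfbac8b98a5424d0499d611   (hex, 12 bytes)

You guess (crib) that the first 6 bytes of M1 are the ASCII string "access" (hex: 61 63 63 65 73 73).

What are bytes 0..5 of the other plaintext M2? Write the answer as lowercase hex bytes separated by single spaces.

Since c1 ⊕ c2 = M1 ⊕ M2, XORing with the guessed M1 bytes yields the corresponding M2 bytes: M2 = (c1 ⊕ c2) ⊕ M1.
fb ^ 61 = 9a
fb ^ 63 = 98
ac ^ 63 = cf
8b ^ 65 = ee
98 ^ 73 = eb
a5 ^ 73 = d6

9a 98 cf ee eb d6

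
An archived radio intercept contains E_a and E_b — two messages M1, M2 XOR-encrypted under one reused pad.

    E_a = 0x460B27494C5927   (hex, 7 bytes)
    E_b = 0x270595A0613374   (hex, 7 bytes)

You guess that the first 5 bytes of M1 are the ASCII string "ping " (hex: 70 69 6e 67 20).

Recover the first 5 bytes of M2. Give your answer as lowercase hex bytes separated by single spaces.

First, E_a ⊕ E_b = (M1 ⊕ K) ⊕ (M2 ⊕ K) = M1 ⊕ M2, so the key drops out. Then M2 = (M1 ⊕ M2) ⊕ M1 over the first 5 bytes.
byte 0: (46 ^ 27) ^ 70 = 61 ^ 70 = 11
byte 1: (0b ^ 05) ^ 69 = 0e ^ 69 = 67
byte 2: (27 ^ 95) ^ 6e = b2 ^ 6e = dc
byte 3: (49 ^ a0) ^ 67 = e9 ^ 67 = 8e
byte 4: (4c ^ 61) ^ 20 = 2d ^ 20 = 0d

11 67 dc 8e 0d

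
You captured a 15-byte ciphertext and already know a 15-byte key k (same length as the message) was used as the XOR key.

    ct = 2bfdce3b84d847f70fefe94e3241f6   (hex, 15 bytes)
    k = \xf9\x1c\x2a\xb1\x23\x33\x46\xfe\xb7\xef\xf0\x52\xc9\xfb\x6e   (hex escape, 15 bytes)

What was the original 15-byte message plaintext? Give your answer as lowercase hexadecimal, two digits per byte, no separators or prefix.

d2e1e48aa7eb0109b800191cfbba98

byte 0: 00101011 XOR 11111001 = 11010010
byte 1: 11111101 XOR 00011100 = 11100001
byte 2: 11001110 XOR 00101010 = 11100100
byte 3: 00111011 XOR 10110001 = 10001010
byte 4: 10000100 XOR 00100011 = 10100111
byte 5: 11011000 XOR 00110011 = 11101011
byte 6: 01000111 XOR 01000110 = 00000001
byte 7: 11110111 XOR 11111110 = 00001001
byte 8: 00001111 XOR 10110111 = 10111000
byte 9: 11101111 XOR 11101111 = 00000000
byte 10: 11101001 XOR 11110000 = 00011001
byte 11: 01001110 XOR 01010010 = 00011100
byte 12: 00110010 XOR 11001001 = 11111011
byte 13: 01000001 XOR 11111011 = 10111010
byte 14: 11110110 XOR 01101110 = 10011000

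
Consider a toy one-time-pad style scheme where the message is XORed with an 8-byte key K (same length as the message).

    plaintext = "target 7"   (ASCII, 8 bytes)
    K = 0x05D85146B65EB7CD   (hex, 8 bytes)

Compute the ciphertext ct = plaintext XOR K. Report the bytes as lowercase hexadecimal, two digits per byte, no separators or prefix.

74 ^ 05 = 71
61 ^ d8 = b9
72 ^ 51 = 23
67 ^ 46 = 21
65 ^ b6 = d3
74 ^ 5e = 2a
20 ^ b7 = 97
37 ^ cd = fa

71b92321d32a97fa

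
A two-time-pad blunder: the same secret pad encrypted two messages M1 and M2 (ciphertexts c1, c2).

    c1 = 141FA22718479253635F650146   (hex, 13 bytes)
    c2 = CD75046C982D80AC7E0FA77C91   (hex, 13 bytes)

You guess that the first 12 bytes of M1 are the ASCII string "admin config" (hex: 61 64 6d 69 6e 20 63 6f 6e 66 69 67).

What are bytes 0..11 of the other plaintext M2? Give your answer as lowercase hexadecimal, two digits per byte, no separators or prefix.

First, c1 ⊕ c2 = (M1 ⊕ K) ⊕ (M2 ⊕ K) = M1 ⊕ M2, so the key drops out. Then M2 = (M1 ⊕ M2) ⊕ M1 over the first 12 bytes.
byte 0: (14 XOR cd) XOR 61 = d9 XOR 61 = b8
byte 1: (1f XOR 75) XOR 64 = 6a XOR 64 = 0e
byte 2: (a2 XOR 04) XOR 6d = a6 XOR 6d = cb
byte 3: (27 XOR 6c) XOR 69 = 4b XOR 69 = 22
byte 4: (18 XOR 98) XOR 6e = 80 XOR 6e = ee
byte 5: (47 XOR 2d) XOR 20 = 6a XOR 20 = 4a
byte 6: (92 XOR 80) XOR 63 = 12 XOR 63 = 71
byte 7: (53 XOR ac) XOR 6f = ff XOR 6f = 90
byte 8: (63 XOR 7e) XOR 6e = 1d XOR 6e = 73
byte 9: (5f XOR 0f) XOR 66 = 50 XOR 66 = 36
byte 10: (65 XOR a7) XOR 69 = c2 XOR 69 = ab
byte 11: (01 XOR 7c) XOR 67 = 7d XOR 67 = 1a

b80ecb22ee4a71907336ab1a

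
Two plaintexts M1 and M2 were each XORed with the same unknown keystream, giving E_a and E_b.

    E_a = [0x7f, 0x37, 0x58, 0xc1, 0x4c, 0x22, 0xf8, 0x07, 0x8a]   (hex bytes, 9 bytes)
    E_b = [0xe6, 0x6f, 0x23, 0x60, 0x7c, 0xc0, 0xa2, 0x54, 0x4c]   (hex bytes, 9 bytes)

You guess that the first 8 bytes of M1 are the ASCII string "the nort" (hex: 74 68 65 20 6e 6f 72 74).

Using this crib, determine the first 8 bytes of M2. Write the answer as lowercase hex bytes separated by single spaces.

ed 30 1e 81 5e 8d 28 27

First, E_a ⊕ E_b = (M1 ⊕ K) ⊕ (M2 ⊕ K) = M1 ⊕ M2, so the key drops out. Then M2 = (M1 ⊕ M2) ⊕ M1 over the first 8 bytes.
byte 0: (7f XOR e6) XOR 74 = 99 XOR 74 = ed
byte 1: (37 XOR 6f) XOR 68 = 58 XOR 68 = 30
byte 2: (58 XOR 23) XOR 65 = 7b XOR 65 = 1e
byte 3: (c1 XOR 60) XOR 20 = a1 XOR 20 = 81
byte 4: (4c XOR 7c) XOR 6e = 30 XOR 6e = 5e
byte 5: (22 XOR c0) XOR 6f = e2 XOR 6f = 8d
byte 6: (f8 XOR a2) XOR 72 = 5a XOR 72 = 28
byte 7: (07 XOR 54) XOR 74 = 53 XOR 74 = 27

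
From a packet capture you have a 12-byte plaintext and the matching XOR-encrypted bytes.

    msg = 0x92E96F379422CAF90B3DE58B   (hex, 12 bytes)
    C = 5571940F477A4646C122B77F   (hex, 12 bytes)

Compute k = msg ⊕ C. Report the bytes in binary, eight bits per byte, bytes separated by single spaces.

11000111 10011000 11111011 00111000 11010011 01011000 10001100 10111111 11001010 00011111 01010010 11110100

Since C = msg ⊕ k, XORing both sides with msg gives k = msg ⊕ C.
146 xor  85 = 199
233 xor 113 = 152
111 xor 148 = 251
 55 xor  15 =  56
148 xor  71 = 211
 34 xor 122 =  88
202 xor  70 = 140
249 xor  70 = 191
 11 xor 193 = 202
 61 xor  34 =  31
229 xor 183 =  82
139 xor 127 = 244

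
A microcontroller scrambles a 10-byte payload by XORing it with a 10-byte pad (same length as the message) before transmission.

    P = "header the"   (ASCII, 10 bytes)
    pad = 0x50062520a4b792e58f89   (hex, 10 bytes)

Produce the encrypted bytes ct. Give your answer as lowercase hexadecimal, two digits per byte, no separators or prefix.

38634444c1c5b291e7ec

byte 0: 01101000 ^ 01010000 = 00111000
byte 1: 01100101 ^ 00000110 = 01100011
byte 2: 01100001 ^ 00100101 = 01000100
byte 3: 01100100 ^ 00100000 = 01000100
byte 4: 01100101 ^ 10100100 = 11000001
byte 5: 01110010 ^ 10110111 = 11000101
byte 6: 00100000 ^ 10010010 = 10110010
byte 7: 01110100 ^ 11100101 = 10010001
byte 8: 01101000 ^ 10001111 = 11100111
byte 9: 01100101 ^ 10001001 = 11101100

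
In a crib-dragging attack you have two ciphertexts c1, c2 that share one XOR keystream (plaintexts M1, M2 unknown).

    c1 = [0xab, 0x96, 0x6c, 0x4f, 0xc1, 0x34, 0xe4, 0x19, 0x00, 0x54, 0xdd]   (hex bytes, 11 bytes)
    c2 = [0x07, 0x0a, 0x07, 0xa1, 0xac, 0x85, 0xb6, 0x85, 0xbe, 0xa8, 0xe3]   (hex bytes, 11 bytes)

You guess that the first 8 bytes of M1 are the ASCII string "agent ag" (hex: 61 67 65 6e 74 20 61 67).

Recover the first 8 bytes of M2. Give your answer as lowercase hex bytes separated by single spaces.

First, c1 ⊕ c2 = (M1 ⊕ K) ⊕ (M2 ⊕ K) = M1 ⊕ M2, so the key drops out. Then M2 = (M1 ⊕ M2) ⊕ M1 over the first 8 bytes.
byte 0: (ab ⊕ 07) ⊕ 61 = ac ⊕ 61 = cd
byte 1: (96 ⊕ 0a) ⊕ 67 = 9c ⊕ 67 = fb
byte 2: (6c ⊕ 07) ⊕ 65 = 6b ⊕ 65 = 0e
byte 3: (4f ⊕ a1) ⊕ 6e = ee ⊕ 6e = 80
byte 4: (c1 ⊕ ac) ⊕ 74 = 6d ⊕ 74 = 19
byte 5: (34 ⊕ 85) ⊕ 20 = b1 ⊕ 20 = 91
byte 6: (e4 ⊕ b6) ⊕ 61 = 52 ⊕ 61 = 33
byte 7: (19 ⊕ 85) ⊕ 67 = 9c ⊕ 67 = fb

cd fb 0e 80 19 91 33 fb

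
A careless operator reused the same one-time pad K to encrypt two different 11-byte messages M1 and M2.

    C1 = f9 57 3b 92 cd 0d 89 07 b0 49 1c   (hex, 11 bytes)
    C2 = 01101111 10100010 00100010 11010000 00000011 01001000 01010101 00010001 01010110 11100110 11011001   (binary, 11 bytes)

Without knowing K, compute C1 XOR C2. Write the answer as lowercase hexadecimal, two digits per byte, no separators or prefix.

C1 ⊕ C2 = (M1 ⊕ K) ⊕ (M2 ⊕ K) = M1 ⊕ M2 — the shared key cancels under XOR.
f9 ^ 6f = 96
57 ^ a2 = f5
3b ^ 22 = 19
92 ^ d0 = 42
cd ^ 03 = ce
0d ^ 48 = 45
89 ^ 55 = dc
07 ^ 11 = 16
b0 ^ 56 = e6
49 ^ e6 = af
1c ^ d9 = c5

96f51942ce45dc16e6afc5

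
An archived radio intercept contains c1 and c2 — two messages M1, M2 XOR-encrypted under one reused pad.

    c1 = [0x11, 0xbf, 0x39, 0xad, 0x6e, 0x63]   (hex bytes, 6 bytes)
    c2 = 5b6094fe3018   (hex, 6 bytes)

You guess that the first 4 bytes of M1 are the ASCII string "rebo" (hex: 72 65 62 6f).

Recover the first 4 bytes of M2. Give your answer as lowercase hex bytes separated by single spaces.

38 ba cf 3c

First, c1 ⊕ c2 = (M1 ⊕ K) ⊕ (M2 ⊕ K) = M1 ⊕ M2, so the key drops out. Then M2 = (M1 ⊕ M2) ⊕ M1 over the first 4 bytes.
byte 0: (11 xor 5b) xor 72 = 4a xor 72 = 38
byte 1: (bf xor 60) xor 65 = df xor 65 = ba
byte 2: (39 xor 94) xor 62 = ad xor 62 = cf
byte 3: (ad xor fe) xor 6f = 53 xor 6f = 3c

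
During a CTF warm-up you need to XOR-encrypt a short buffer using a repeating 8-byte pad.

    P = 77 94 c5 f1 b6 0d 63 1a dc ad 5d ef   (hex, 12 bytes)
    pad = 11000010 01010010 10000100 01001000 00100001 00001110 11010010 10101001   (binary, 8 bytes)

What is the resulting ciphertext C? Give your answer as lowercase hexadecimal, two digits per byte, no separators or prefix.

b5c641b99703b1b31effd9a7

The 8-byte key repeats, so the effective keystream is c2 52 84 48 21 0e d2 a9 c2 52 84 48.
byte 0: 77 xor c2 = b5
byte 1: 94 xor 52 = c6
byte 2: c5 xor 84 = 41
byte 3: f1 xor 48 = b9
byte 4: b6 xor 21 = 97
byte 5: 0d xor 0e = 03
byte 6: 63 xor d2 = b1
byte 7: 1a xor a9 = b3
byte 8: dc xor c2 = 1e
byte 9: ad xor 52 = ff
byte 10: 5d xor 84 = d9
byte 11: ef xor 48 = a7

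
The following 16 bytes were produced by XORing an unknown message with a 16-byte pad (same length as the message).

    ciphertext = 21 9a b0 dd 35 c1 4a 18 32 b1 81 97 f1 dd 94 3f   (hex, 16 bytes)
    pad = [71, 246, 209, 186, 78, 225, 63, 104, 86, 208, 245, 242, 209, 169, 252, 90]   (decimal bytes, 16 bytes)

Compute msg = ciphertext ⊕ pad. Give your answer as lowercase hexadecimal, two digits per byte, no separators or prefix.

byte 0: 21 ^ 47 = 66
byte 1: 9a ^ f6 = 6c
byte 2: b0 ^ d1 = 61
byte 3: dd ^ ba = 67
byte 4: 35 ^ 4e = 7b
byte 5: c1 ^ e1 = 20
byte 6: 4a ^ 3f = 75
byte 7: 18 ^ 68 = 70
byte 8: 32 ^ 56 = 64
byte 9: b1 ^ d0 = 61
byte 10: 81 ^ f5 = 74
byte 11: 97 ^ f2 = 65
byte 12: f1 ^ d1 = 20
byte 13: dd ^ a9 = 74
byte 14: 94 ^ fc = 68
byte 15: 3f ^ 5a = 65

666c61677b2075706461746520746865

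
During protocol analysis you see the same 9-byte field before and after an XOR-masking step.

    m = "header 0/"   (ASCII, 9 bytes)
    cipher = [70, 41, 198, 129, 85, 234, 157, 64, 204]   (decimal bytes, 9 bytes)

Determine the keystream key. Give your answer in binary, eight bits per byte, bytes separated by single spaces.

Since cipher = m ⊕ key, XORing both sides with m gives key = m ⊕ cipher.
68 ⊕ 46 = 2e
65 ⊕ 29 = 4c
61 ⊕ c6 = a7
64 ⊕ 81 = e5
65 ⊕ 55 = 30
72 ⊕ ea = 98
20 ⊕ 9d = bd
30 ⊕ 40 = 70
2f ⊕ cc = e3

00101110 01001100 10100111 11100101 00110000 10011000 10111101 01110000 11100011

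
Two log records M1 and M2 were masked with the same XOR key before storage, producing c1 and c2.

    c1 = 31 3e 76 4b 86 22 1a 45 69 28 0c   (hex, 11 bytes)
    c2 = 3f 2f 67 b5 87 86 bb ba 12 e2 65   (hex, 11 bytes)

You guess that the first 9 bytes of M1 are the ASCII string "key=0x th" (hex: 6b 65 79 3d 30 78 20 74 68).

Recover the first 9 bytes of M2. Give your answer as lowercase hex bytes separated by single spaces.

First, c1 ⊕ c2 = (M1 ⊕ K) ⊕ (M2 ⊕ K) = M1 ⊕ M2, so the key drops out. Then M2 = (M1 ⊕ M2) ⊕ M1 over the first 9 bytes.
byte 0: (31 XOR 3f) XOR 6b = 0e XOR 6b = 65
byte 1: (3e XOR 2f) XOR 65 = 11 XOR 65 = 74
byte 2: (76 XOR 67) XOR 79 = 11 XOR 79 = 68
byte 3: (4b XOR b5) XOR 3d = fe XOR 3d = c3
byte 4: (86 XOR 87) XOR 30 = 01 XOR 30 = 31
byte 5: (22 XOR 86) XOR 78 = a4 XOR 78 = dc
byte 6: (1a XOR bb) XOR 20 = a1 XOR 20 = 81
byte 7: (45 XOR ba) XOR 74 = ff XOR 74 = 8b
byte 8: (69 XOR 12) XOR 68 = 7b XOR 68 = 13

65 74 68 c3 31 dc 81 8b 13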